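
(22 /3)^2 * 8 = 3872 /9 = 430.22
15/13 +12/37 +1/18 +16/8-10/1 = -55985/8658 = -6.47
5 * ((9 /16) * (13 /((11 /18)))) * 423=2227095 /88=25307.90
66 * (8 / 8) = 66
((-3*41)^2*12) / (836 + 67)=60516 / 301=201.05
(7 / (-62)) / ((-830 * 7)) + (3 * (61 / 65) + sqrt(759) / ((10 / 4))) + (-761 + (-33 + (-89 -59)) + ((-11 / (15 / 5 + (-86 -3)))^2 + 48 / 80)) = -580478183291 / 618472010 + 2 * sqrt(759) / 5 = -927.55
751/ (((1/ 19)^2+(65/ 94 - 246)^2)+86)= 2395536796/ 192224341933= 0.01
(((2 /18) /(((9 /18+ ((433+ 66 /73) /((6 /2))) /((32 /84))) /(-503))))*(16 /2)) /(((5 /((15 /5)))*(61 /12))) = -9400064 /67715185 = -0.14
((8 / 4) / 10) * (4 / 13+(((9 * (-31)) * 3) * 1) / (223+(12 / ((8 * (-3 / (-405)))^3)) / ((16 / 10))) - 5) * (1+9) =-4552629482 / 482741701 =-9.43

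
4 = 4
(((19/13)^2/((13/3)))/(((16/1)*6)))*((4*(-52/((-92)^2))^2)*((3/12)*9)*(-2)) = -0.00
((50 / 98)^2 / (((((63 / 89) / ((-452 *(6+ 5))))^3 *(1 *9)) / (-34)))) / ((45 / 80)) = 29460648120386574080000 / 48629390607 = 605819808816.31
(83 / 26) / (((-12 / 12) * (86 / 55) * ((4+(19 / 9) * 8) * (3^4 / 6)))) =-4565 / 630552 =-0.01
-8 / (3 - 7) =2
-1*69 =-69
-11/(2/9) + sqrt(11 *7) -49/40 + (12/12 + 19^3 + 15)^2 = sqrt(77) + 1890622971/40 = 47265583.05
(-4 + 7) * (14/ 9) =4.67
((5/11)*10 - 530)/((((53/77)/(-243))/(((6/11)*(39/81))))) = 28402920/583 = 48718.56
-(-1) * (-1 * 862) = -862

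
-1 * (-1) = 1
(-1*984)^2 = 968256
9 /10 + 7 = 79 /10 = 7.90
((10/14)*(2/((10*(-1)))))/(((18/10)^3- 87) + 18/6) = 125/68397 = 0.00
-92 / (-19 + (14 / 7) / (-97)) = 8924 / 1845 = 4.84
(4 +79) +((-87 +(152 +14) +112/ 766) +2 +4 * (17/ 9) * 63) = 245176/ 383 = 640.15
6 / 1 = 6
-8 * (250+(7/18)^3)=-1458343/729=-2000.47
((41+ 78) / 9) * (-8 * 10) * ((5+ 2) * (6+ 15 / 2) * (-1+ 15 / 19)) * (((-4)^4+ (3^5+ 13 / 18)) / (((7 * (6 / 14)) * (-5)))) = -119885360 / 171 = -701083.98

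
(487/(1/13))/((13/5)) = 2435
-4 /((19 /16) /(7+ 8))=-960 /19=-50.53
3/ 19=0.16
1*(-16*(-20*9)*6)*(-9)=-155520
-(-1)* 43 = 43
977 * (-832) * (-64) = 52023296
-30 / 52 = -0.58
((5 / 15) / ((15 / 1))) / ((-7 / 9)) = -1 / 35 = -0.03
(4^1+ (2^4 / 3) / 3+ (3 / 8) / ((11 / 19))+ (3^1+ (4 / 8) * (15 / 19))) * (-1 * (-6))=58.92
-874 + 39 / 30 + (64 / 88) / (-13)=-1248041 / 1430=-872.76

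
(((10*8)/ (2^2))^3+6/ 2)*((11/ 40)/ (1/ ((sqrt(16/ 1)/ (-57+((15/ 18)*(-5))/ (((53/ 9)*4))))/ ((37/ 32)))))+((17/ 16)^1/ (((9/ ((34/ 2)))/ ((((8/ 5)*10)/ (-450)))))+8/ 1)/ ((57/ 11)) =-9085540250743/ 69023457450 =-131.63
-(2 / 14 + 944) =-6609 / 7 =-944.14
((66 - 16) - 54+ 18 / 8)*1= -1.75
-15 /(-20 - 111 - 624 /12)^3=5 /2042829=0.00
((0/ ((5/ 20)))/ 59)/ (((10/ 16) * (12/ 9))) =0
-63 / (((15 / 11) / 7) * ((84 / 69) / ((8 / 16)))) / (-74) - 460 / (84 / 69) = -7792009 / 20720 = -376.06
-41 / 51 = -0.80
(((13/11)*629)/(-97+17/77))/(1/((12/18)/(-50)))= 57239/558900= 0.10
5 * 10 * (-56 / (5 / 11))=-6160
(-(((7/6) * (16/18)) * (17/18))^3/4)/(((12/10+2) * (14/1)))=-1203685/229582512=-0.01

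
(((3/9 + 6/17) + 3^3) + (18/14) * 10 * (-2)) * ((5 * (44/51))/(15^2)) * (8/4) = 61952/819315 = 0.08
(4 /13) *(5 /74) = 10 /481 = 0.02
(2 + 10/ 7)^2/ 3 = 192/ 49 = 3.92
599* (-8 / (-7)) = 4792 / 7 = 684.57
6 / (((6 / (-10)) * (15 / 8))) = -5.33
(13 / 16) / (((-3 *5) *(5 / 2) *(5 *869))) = -13 / 2607000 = -0.00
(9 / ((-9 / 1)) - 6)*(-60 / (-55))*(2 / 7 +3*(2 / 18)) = -52 / 11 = -4.73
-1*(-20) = 20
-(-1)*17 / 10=17 / 10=1.70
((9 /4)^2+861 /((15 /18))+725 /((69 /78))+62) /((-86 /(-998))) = 1762709017 /79120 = 22278.93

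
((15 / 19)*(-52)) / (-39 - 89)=195 / 608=0.32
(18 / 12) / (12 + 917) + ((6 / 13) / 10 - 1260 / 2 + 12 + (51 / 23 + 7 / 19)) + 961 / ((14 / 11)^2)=-114282690521 / 5172096020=-22.10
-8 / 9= -0.89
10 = 10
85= 85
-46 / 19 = -2.42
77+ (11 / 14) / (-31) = 33407 / 434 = 76.97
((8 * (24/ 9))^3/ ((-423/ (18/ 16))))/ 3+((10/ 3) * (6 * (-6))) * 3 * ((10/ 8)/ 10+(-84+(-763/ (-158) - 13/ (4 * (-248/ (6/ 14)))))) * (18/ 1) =66852217673177/ 130526802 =512172.34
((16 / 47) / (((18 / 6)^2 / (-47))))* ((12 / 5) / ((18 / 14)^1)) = -448 / 135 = -3.32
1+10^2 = 101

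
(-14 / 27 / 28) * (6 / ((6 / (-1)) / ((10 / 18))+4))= 5 / 306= 0.02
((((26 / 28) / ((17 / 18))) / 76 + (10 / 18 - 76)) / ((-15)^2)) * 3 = -6139823 / 6104700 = -1.01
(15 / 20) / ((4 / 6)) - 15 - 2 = -127 / 8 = -15.88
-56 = -56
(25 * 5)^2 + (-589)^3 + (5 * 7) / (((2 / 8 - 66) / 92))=-53736394852 / 263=-204320892.97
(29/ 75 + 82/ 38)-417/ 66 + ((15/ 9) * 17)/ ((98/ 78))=28844903/ 1536150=18.78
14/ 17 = 0.82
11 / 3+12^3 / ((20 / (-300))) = -25916.33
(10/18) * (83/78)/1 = 415/702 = 0.59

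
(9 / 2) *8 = 36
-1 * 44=-44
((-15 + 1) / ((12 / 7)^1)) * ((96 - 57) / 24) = -637 / 48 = -13.27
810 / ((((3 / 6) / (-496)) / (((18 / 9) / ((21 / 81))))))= -43390080 / 7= -6198582.86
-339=-339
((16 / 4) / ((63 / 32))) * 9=128 / 7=18.29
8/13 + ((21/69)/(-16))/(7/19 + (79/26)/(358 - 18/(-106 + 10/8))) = 18878990183/33419094852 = 0.56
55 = 55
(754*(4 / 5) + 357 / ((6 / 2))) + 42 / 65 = 722.85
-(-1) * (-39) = -39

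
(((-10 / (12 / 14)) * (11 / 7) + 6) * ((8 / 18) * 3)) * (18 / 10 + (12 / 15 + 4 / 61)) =-40108 / 915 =-43.83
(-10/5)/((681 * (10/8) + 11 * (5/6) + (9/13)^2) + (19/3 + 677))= -1352/1043899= -0.00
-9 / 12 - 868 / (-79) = 3235 / 316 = 10.24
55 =55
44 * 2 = 88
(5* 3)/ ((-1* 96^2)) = -5/ 3072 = -0.00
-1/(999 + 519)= -1/1518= -0.00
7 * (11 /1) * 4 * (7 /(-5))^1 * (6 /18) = -2156 /15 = -143.73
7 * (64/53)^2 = 28672/2809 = 10.21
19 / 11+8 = 107 / 11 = 9.73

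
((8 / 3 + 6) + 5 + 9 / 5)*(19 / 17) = 4408 / 255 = 17.29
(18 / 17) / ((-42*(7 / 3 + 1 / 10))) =-0.01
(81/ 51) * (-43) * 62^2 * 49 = -218681316/ 17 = -12863606.82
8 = 8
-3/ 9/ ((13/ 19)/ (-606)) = 3838/ 13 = 295.23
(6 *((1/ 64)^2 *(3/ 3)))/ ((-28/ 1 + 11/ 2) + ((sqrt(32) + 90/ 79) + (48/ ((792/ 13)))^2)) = -921022162731/ 12070195010028544 - 22203998883 *sqrt(2)/ 1508774376253568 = -0.00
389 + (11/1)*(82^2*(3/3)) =74353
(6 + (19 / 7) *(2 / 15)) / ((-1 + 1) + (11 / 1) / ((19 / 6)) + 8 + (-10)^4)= 6346 / 9986445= 0.00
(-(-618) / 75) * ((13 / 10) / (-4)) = -1339 / 500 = -2.68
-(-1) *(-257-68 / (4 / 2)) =-291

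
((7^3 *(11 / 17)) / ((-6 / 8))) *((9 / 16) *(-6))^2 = -916839 / 272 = -3370.73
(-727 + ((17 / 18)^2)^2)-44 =-80852975 / 104976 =-770.20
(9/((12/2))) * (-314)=-471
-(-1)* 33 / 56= 33 / 56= 0.59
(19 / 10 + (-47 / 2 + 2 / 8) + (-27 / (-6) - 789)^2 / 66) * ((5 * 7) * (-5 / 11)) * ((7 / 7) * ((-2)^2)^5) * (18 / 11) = -330103146240 / 1331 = -248011379.59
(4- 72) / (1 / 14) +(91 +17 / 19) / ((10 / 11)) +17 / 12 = -968429 / 1140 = -849.50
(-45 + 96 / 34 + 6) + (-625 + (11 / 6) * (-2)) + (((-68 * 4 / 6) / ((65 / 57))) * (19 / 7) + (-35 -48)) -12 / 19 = -377572784 / 440895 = -856.38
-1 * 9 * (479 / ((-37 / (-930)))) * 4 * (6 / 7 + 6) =-2972093.28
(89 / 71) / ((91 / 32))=2848 / 6461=0.44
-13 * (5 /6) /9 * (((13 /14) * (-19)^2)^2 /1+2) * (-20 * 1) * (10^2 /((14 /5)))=96614948.78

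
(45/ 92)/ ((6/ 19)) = 285/ 184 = 1.55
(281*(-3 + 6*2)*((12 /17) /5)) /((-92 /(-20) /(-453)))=-13747644 /391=-35160.21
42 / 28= 3 / 2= 1.50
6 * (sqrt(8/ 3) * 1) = 4 * sqrt(6) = 9.80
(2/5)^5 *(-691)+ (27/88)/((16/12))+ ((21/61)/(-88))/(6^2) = -43064581/6290625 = -6.85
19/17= 1.12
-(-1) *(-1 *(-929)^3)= 801765089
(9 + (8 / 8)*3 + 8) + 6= 26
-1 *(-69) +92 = 161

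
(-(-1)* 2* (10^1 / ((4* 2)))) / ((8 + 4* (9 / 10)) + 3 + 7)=25 / 216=0.12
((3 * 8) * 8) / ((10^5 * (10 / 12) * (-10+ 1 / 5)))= -36 / 153125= -0.00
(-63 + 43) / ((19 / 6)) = -120 / 19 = -6.32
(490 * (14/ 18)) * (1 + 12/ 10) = 7546/ 9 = 838.44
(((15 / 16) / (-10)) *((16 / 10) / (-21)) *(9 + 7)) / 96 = 1 / 840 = 0.00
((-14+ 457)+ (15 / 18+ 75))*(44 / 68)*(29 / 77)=126.44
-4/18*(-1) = 2/9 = 0.22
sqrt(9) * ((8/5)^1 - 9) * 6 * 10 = -1332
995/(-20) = -199/4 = -49.75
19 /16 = 1.19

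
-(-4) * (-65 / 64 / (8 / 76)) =-1235 / 32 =-38.59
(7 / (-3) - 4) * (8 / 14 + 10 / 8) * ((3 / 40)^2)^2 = -26163 / 71680000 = -0.00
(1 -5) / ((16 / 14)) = -3.50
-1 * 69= -69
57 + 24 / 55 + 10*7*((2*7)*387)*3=62581059 / 55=1137837.44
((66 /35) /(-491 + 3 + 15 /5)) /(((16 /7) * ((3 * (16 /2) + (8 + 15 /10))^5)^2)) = -4224 /4420381676038021513825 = -0.00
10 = 10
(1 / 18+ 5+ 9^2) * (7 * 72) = 43372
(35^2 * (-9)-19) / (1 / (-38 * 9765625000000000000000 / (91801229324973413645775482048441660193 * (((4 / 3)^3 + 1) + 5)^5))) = 11643066406250000000000000 / 10715913725333530430270746371480961231737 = 0.00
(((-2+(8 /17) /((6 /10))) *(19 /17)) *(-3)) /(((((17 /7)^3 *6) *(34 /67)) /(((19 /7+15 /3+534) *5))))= 6110450920 /24137569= 253.15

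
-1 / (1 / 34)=-34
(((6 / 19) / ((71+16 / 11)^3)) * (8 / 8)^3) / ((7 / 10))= 79860 / 67332789209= 0.00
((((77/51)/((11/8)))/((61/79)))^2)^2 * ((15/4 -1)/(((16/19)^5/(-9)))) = -2547189261432855809/10657552768459776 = -239.00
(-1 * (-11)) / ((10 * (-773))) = -11 / 7730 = -0.00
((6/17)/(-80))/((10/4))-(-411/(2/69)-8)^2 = -85546191407/425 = -201285156.25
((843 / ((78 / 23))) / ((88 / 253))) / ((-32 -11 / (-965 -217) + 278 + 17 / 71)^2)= 0.01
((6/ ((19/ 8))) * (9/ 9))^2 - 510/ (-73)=352302/ 26353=13.37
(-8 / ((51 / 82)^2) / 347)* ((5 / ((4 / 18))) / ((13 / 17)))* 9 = -15.78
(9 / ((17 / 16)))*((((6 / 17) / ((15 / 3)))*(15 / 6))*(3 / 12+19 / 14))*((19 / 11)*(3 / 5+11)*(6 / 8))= 803358 / 22253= 36.10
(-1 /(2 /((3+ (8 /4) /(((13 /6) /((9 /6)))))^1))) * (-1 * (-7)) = -399 /26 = -15.35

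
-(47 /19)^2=-6.12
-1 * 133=-133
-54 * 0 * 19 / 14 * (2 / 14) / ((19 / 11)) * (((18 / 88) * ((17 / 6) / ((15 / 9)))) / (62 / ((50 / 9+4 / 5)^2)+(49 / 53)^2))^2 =0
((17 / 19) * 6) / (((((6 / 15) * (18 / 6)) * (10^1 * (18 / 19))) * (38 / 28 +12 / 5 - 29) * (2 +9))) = -595 / 349866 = -0.00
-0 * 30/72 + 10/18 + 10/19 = 1.08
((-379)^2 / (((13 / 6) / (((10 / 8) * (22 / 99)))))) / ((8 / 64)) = 5745640 / 39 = 147324.10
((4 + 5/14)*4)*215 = 26230/7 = 3747.14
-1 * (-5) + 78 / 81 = 161 / 27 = 5.96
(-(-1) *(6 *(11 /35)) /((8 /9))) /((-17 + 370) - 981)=-297 /87920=-0.00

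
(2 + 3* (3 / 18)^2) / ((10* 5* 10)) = 1 / 240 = 0.00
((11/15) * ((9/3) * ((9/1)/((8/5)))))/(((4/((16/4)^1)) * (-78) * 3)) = -11/208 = -0.05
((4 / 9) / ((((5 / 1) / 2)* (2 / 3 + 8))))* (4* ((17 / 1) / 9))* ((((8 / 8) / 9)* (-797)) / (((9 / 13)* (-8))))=27098 / 10935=2.48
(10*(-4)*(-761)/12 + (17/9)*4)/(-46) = -11449/207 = -55.31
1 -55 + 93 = 39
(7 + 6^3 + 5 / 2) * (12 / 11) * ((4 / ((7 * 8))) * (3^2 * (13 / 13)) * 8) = 8856 / 7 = 1265.14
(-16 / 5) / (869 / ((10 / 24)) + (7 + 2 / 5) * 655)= -16 / 34663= -0.00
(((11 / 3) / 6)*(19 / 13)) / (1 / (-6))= -209 / 39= -5.36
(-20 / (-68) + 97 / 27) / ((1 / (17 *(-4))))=-7136 / 27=-264.30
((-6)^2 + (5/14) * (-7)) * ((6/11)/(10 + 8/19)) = 1273/726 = 1.75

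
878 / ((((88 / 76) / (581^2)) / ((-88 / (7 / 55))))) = -176980338920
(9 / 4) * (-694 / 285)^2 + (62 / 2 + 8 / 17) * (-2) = -49.60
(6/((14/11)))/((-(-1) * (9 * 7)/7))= 0.52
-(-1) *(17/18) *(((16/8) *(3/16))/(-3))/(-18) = 17/2592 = 0.01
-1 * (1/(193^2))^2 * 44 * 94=-4136/1387488001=-0.00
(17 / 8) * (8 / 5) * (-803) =-13651 / 5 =-2730.20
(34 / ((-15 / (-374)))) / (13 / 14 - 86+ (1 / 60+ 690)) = 356048 / 254077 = 1.40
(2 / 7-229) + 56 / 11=-223.62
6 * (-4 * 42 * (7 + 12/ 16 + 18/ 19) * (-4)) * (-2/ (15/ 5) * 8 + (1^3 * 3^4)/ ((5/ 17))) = 899710896/ 95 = 9470641.01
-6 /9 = -2 /3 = -0.67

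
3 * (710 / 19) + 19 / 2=4621 / 38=121.61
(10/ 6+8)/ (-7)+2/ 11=-277/ 231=-1.20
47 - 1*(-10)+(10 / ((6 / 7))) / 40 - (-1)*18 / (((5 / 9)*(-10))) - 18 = 21631 / 600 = 36.05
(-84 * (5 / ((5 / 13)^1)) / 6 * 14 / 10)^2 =1623076 / 25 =64923.04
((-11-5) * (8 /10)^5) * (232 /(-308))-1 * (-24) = 6725272 /240625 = 27.95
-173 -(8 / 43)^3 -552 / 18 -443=-154245116 / 238521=-646.67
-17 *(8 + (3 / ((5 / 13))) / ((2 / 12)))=-931.60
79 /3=26.33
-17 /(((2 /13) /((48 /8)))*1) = -663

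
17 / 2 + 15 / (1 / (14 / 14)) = 47 / 2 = 23.50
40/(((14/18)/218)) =11211.43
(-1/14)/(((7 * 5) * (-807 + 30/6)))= 1/392980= 0.00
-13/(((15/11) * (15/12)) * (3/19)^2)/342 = -0.89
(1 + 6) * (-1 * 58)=-406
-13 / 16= -0.81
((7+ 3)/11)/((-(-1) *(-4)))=-5/22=-0.23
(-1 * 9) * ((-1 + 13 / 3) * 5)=-150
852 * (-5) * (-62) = 264120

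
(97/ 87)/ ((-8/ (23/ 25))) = -2231/ 17400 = -0.13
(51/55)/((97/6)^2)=1836/517495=0.00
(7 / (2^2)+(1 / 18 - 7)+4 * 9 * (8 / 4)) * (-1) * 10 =-12025 / 18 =-668.06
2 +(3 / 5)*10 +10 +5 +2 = 25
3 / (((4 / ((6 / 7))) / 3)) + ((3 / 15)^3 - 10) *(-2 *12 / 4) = 108291 / 1750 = 61.88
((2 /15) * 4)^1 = 0.53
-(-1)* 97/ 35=97/ 35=2.77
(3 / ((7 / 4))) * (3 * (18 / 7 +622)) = 157392 / 49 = 3212.08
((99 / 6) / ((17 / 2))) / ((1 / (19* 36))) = 22572 / 17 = 1327.76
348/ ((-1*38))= -9.16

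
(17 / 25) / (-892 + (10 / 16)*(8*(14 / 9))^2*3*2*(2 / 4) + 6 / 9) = -459 / 405650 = -0.00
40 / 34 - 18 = -286 / 17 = -16.82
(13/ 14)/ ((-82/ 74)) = -481/ 574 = -0.84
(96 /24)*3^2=36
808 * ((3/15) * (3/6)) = 404/5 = 80.80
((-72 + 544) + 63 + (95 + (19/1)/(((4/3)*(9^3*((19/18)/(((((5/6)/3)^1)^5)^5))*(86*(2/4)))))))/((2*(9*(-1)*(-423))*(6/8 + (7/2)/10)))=176191680066601150298479675639249188025/2342342535285414720948264058416940449792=0.08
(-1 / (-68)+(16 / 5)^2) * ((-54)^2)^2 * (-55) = -407642881932 / 85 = -4795798610.96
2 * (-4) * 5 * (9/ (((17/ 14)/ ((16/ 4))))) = -20160/ 17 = -1185.88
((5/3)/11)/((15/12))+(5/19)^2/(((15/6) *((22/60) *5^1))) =1624/11913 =0.14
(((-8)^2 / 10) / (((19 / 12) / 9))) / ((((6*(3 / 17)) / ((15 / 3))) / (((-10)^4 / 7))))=32640000 / 133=245413.53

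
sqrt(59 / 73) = sqrt(4307) / 73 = 0.90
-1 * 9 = -9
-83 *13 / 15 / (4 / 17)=-18343 / 60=-305.72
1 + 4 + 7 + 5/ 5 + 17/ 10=147/ 10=14.70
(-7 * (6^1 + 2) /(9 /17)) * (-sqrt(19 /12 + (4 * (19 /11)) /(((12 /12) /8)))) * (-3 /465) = -476 * sqrt(247665) /46035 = -5.15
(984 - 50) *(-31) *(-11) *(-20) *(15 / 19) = -95548200 / 19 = -5028852.63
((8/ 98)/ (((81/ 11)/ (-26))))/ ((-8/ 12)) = 572/ 1323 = 0.43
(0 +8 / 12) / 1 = 2 / 3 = 0.67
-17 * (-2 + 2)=0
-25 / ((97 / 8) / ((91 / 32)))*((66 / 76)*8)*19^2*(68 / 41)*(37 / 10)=-358888530 / 3977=-90241.02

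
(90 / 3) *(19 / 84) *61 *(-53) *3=-921405 / 14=-65814.64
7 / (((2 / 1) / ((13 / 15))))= 91 / 30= 3.03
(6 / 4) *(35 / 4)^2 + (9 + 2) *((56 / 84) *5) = 14545 / 96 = 151.51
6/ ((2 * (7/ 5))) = 15/ 7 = 2.14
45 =45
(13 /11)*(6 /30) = 0.24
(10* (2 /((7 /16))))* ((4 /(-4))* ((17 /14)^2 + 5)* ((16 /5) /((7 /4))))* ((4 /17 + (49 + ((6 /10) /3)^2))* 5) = -27213207552 /204085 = -133342.52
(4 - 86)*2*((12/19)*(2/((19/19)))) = -3936/19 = -207.16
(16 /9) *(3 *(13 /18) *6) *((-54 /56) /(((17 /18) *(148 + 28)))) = -351 /2618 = -0.13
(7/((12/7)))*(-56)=-686/3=-228.67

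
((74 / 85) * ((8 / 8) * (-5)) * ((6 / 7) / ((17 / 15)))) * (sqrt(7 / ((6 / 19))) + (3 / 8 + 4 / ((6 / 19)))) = -173715 / 4046-1110 * sqrt(798) / 2023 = -58.43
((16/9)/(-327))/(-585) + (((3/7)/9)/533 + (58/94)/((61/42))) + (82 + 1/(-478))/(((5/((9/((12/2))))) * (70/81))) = 6019308576841969/208353237671880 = 28.89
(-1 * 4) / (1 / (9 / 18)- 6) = 1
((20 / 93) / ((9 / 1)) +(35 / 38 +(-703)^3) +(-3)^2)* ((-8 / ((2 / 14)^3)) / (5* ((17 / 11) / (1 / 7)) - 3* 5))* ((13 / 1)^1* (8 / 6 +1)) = 7588102879552353158 / 10257435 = 739766118874.00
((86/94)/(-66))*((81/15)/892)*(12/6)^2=-387/1152910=-0.00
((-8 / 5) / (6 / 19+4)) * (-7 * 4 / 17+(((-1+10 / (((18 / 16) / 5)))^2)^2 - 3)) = -30197360015768 / 22865085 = -1320675.61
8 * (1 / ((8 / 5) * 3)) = 5 / 3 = 1.67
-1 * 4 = -4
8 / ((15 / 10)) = 16 / 3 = 5.33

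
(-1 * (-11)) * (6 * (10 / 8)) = 165 / 2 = 82.50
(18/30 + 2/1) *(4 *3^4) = 4212/5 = 842.40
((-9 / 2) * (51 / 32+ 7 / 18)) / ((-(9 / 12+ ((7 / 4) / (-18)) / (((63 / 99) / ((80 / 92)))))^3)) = 5064623253 / 133432831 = 37.96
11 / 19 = 0.58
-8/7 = -1.14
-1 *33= -33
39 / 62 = 0.63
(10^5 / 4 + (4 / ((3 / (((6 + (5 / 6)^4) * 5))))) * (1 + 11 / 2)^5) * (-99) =-180111387115 / 3456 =-52115563.40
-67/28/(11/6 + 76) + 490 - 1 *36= 2968051/6538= 453.97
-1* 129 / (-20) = 129 / 20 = 6.45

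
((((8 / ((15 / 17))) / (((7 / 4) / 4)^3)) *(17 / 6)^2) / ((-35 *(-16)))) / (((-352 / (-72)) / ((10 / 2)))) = 628864 / 396165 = 1.59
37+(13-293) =-243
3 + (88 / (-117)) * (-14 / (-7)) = 175 / 117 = 1.50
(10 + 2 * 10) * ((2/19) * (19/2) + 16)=510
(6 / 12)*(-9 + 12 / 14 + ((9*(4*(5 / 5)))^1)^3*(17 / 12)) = 462615 / 14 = 33043.93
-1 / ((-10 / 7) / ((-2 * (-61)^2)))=-5209.40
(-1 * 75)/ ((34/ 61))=-4575/ 34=-134.56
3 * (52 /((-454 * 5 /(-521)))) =40638 /1135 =35.80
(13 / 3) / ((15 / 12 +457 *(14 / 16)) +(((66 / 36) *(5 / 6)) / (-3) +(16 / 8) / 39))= 0.01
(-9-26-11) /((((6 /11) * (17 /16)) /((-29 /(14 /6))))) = 986.49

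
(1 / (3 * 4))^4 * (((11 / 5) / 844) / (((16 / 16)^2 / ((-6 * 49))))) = -0.00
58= 58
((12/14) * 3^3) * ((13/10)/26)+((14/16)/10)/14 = 1303/1120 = 1.16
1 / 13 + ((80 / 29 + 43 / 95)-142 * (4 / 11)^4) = 422265126 / 524367415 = 0.81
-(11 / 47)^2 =-121 / 2209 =-0.05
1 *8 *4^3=512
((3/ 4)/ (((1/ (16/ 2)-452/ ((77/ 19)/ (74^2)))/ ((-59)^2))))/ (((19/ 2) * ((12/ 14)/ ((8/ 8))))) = -3752518/ 7148237513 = -0.00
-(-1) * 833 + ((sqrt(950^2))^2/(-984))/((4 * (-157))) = 128914129/154488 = 834.46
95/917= 0.10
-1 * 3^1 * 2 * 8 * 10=-480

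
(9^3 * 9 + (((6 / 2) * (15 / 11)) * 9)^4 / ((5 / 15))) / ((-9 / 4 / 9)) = -323234645904 / 14641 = -22077361.24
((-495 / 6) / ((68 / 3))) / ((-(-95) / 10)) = -495 / 1292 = -0.38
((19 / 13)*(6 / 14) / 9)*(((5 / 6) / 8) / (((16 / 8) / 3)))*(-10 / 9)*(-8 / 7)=475 / 34398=0.01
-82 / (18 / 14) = -574 / 9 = -63.78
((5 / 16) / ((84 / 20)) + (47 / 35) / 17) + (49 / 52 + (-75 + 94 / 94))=-27067907 / 371280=-72.90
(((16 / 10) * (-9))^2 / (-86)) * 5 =-2592 / 215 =-12.06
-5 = -5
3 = 3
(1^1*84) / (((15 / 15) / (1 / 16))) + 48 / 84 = 163 / 28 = 5.82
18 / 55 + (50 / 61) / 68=38707 / 114070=0.34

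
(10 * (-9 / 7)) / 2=-45 / 7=-6.43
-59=-59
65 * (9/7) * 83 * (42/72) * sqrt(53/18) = 5395 * sqrt(106)/8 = 6943.12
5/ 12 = 0.42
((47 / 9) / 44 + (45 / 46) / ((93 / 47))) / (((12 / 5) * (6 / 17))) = 14713585 / 20329056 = 0.72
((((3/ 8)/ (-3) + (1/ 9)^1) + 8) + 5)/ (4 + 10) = 935/ 1008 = 0.93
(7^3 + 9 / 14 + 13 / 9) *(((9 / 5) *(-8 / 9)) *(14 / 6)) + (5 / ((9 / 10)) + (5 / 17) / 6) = -5887691 / 4590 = -1282.72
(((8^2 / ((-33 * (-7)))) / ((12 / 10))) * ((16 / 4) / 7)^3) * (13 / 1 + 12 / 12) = 20480 / 33957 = 0.60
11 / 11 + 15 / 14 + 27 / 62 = 544 / 217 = 2.51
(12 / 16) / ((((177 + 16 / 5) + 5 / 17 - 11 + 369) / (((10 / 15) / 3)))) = 85 / 274632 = 0.00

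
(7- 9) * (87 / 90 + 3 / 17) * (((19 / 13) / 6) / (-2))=0.28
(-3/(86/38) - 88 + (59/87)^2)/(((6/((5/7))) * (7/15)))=-361535575/15947883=-22.67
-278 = -278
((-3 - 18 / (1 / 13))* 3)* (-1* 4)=2844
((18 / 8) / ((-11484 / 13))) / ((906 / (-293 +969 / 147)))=30407 / 37764496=0.00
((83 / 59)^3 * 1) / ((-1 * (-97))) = 0.03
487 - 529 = -42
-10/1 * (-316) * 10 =31600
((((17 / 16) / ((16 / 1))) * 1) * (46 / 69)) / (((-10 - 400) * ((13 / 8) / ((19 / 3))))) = -323 / 767520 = -0.00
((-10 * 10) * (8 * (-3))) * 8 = 19200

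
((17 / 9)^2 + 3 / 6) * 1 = 659 / 162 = 4.07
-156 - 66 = -222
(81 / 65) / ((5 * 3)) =27 / 325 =0.08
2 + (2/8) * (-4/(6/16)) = -2/3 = -0.67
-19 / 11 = -1.73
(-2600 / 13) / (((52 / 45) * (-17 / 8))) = 81.45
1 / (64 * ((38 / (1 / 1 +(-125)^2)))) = 7813 / 1216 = 6.43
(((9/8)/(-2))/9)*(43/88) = -43/1408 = -0.03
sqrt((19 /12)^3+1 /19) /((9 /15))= 5*sqrt(7526793) /4104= 3.34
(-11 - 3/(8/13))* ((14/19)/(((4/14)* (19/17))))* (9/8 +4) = -4337431/23104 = -187.74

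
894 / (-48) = -149 / 8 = -18.62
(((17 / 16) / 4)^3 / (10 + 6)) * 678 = 1665507 / 2097152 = 0.79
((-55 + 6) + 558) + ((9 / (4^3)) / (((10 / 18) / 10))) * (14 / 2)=16855 / 32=526.72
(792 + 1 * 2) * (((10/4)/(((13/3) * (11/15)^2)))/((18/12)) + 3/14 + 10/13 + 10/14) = 21096183/11011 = 1915.92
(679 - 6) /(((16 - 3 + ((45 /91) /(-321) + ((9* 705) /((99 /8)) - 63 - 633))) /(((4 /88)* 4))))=-6553001 /9118783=-0.72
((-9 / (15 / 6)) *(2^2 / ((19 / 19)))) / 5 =-72 / 25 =-2.88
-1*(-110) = 110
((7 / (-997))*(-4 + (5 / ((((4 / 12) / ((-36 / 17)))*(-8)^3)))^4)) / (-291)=-627757611121753 / 6504646678677553152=-0.00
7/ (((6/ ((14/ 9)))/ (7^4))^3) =33232930569601/ 19683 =1688407791.98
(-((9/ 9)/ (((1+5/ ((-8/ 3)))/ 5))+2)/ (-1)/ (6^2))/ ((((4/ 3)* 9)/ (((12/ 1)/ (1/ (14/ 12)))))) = -13/ 108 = -0.12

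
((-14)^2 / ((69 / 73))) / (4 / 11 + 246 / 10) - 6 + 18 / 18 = 313255 / 94737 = 3.31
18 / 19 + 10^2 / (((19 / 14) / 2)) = 2818 / 19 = 148.32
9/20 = 0.45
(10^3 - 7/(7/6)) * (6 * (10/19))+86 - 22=60856/19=3202.95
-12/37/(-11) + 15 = 6117/407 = 15.03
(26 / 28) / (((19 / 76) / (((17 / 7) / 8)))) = 221 / 196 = 1.13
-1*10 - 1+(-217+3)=-225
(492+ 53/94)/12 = 46301/1128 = 41.05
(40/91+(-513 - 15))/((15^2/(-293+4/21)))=22707784/33075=686.55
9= 9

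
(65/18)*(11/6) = 715/108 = 6.62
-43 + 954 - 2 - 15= 894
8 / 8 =1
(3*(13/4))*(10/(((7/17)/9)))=29835/14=2131.07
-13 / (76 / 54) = -351 / 38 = -9.24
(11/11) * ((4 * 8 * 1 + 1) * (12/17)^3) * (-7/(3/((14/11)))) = -169344/4913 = -34.47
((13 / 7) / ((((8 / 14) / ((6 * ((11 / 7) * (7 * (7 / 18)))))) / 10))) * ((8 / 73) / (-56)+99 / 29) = 18075200 / 6351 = 2846.04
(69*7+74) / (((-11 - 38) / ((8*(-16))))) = 1455.02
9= 9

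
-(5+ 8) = -13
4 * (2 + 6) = 32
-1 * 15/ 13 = -15/ 13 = -1.15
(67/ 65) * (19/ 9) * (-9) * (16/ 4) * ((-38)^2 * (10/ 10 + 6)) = -51469936/ 65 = -791845.17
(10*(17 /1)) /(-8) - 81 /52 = -593 /26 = -22.81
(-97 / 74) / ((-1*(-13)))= -97 / 962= -0.10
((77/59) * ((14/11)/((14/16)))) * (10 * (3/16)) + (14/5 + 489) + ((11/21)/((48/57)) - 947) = -451.02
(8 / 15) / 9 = 0.06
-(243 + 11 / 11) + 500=256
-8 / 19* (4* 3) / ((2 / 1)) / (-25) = 48 / 475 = 0.10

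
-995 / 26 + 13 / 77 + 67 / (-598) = -879765 / 23023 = -38.21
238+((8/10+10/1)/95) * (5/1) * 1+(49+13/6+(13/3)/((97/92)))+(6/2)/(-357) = 1933301177/6579510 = 293.84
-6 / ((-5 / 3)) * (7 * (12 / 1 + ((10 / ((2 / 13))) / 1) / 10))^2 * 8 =2414916 / 5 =482983.20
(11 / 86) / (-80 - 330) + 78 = 2750269 / 35260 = 78.00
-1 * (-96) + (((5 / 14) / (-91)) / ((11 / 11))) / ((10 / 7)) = 34943 / 364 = 96.00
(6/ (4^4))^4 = 0.00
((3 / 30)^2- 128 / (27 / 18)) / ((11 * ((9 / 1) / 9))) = -7.76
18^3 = 5832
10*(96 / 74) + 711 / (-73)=8733 / 2701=3.23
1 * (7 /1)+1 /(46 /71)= 393 /46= 8.54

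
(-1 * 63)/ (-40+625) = -0.11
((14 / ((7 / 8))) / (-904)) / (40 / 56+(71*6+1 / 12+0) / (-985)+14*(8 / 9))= -0.00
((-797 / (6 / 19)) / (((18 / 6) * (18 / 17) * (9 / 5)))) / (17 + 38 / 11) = -2831741 / 131220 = -21.58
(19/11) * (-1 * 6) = -114/11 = -10.36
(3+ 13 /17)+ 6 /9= 4.43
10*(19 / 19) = 10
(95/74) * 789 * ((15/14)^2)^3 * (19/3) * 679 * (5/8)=2622540765234375/636783616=4118417.46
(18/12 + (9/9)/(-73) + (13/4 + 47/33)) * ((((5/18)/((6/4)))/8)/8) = 296815/16651008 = 0.02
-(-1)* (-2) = -2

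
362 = 362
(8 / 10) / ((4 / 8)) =8 / 5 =1.60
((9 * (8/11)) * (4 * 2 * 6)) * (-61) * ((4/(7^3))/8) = -105408/3773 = -27.94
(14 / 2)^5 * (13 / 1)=218491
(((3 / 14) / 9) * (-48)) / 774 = -4 / 2709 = -0.00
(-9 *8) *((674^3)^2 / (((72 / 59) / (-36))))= 199119545187244487424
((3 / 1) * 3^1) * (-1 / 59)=-9 / 59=-0.15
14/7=2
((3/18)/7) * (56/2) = 2/3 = 0.67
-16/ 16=-1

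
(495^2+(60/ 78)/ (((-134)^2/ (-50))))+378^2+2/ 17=384832608310/ 992069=387909.12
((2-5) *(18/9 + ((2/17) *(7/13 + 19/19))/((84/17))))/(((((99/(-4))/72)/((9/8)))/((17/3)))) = 113424/1001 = 113.31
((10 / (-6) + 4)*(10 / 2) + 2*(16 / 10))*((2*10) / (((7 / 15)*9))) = 4460 / 63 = 70.79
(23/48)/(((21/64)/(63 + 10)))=6716/63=106.60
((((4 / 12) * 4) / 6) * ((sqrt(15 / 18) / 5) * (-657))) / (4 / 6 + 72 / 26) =-949 * sqrt(30) / 670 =-7.76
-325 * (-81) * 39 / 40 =205335 / 8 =25666.88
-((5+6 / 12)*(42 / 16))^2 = -53361 / 256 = -208.44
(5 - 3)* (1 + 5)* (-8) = -96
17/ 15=1.13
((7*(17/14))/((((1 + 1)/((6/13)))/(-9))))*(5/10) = -459/52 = -8.83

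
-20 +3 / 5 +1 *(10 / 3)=-241 / 15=-16.07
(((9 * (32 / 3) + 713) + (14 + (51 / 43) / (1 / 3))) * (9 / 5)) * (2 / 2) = 319878 / 215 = 1487.80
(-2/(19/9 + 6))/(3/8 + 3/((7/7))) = -16/219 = -0.07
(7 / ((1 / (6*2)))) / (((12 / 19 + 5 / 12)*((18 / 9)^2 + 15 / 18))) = 114912 / 6931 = 16.58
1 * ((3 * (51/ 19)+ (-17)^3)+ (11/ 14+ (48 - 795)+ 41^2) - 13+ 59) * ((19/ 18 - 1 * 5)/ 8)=74111717/ 38304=1934.83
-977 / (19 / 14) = -719.89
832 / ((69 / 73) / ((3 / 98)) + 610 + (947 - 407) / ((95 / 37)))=288496 / 295151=0.98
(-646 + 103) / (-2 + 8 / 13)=2353 / 6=392.17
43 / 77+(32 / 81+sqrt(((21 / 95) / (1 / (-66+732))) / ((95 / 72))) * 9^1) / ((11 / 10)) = 5723 / 6237+648 * sqrt(777) / 209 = 87.34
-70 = -70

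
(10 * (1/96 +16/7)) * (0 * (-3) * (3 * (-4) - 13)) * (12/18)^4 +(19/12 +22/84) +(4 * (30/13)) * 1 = 12095/1092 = 11.08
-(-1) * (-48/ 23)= -48/ 23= -2.09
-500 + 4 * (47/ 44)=-5453/ 11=-495.73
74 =74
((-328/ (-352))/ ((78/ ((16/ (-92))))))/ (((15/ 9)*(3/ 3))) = -41/ 32890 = -0.00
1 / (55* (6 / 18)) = 3 / 55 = 0.05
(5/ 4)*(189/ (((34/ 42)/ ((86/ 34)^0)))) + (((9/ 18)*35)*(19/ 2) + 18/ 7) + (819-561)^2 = 15951869/ 238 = 67024.66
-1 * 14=-14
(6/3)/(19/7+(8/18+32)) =126/2215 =0.06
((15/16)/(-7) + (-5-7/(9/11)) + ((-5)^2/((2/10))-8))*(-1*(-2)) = 206.62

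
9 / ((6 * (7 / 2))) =0.43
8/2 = 4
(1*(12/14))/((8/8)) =6/7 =0.86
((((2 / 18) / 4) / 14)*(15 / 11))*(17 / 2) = 85 / 3696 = 0.02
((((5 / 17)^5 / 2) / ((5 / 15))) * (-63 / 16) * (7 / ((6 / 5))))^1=-6890625 / 90870848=-0.08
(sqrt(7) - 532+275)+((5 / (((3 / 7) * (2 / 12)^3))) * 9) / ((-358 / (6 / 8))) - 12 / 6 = -54866 / 179+sqrt(7) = -303.87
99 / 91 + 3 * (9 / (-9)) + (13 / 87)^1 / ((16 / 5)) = -236293 / 126672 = -1.87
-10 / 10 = -1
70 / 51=1.37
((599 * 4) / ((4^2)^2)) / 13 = 599 / 832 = 0.72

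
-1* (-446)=446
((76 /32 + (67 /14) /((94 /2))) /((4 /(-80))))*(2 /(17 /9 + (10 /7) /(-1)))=-293355 /1363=-215.23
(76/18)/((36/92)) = 874/81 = 10.79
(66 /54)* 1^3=11 /9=1.22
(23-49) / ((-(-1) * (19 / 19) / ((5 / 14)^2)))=-325 / 98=-3.32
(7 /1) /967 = 7 /967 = 0.01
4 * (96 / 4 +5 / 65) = 1252 / 13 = 96.31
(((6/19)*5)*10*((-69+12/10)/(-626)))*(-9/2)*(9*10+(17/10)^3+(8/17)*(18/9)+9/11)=-165465471843/222417800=-743.94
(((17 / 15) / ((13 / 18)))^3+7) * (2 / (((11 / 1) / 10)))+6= 15559382 / 604175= 25.75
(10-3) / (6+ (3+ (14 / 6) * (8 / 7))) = 3 / 5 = 0.60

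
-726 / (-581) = 726 / 581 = 1.25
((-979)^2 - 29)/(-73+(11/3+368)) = 102687/32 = 3208.97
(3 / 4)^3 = 27 / 64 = 0.42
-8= -8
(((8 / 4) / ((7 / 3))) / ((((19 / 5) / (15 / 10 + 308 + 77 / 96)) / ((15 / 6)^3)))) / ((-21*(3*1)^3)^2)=18618125 / 5473028736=0.00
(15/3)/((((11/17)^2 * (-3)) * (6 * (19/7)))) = -10115/41382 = -0.24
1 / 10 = 0.10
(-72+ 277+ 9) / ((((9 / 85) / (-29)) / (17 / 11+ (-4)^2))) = -101809430 / 99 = -1028378.08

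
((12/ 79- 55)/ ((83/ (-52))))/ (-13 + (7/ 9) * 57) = 337974/ 308179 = 1.10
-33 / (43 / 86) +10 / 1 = -56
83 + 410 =493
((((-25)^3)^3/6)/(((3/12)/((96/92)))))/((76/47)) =-717163085937500/437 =-1641105459811.21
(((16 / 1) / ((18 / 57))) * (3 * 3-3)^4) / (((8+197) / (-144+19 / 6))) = -45110.63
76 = 76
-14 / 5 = -2.80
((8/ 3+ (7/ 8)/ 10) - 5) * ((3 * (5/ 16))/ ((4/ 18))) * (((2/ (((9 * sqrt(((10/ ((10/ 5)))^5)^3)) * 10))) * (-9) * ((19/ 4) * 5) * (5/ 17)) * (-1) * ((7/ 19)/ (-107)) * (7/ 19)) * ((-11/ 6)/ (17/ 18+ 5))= -7844067 * sqrt(5)/ 591684320000000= -0.00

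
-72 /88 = -9 /11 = -0.82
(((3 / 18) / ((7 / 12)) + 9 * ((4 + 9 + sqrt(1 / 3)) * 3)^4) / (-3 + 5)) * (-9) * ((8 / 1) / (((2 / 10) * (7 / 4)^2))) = -424719838080 / 343 -6162324480 * sqrt(3) / 49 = -1456075952.55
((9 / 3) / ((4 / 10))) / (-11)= -15 / 22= -0.68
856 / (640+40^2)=107 / 280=0.38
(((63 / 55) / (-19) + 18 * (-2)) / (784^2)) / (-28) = 37683 / 17984834560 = 0.00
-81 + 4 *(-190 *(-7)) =5239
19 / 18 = 1.06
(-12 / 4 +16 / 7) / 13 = -5 / 91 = -0.05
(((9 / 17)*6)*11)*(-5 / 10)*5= -1485 / 17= -87.35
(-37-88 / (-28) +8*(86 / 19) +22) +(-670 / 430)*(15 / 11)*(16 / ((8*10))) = 1505314 / 62909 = 23.93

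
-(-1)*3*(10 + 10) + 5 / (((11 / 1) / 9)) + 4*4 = 881 / 11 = 80.09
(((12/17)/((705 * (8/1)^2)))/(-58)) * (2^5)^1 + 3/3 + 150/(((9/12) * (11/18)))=418352394/1274405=328.27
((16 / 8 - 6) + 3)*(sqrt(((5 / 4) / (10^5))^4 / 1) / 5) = -1 / 32000000000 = -0.00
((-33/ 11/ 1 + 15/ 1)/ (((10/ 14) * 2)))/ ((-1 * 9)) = -14/ 15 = -0.93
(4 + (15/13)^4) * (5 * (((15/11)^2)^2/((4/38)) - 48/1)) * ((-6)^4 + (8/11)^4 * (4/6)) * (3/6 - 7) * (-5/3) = -8675779630006982500/1412839384671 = -6140669.44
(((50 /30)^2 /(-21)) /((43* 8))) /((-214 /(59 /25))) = 59 /13913424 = 0.00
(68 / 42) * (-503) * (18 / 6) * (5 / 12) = -1017.98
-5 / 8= -0.62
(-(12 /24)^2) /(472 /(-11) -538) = 11 /25560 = 0.00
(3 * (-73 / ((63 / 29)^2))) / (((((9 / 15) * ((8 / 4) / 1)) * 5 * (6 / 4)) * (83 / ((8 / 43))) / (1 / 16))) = -61393 / 84992166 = -0.00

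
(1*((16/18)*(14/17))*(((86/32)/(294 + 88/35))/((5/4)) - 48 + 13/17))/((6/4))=-311070844/13496589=-23.05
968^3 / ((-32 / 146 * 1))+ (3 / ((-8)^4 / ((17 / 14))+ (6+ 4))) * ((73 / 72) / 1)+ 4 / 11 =-62835698806314221 / 15183696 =-4138366495.64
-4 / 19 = -0.21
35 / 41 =0.85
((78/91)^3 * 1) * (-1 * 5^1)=-1080/343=-3.15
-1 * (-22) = 22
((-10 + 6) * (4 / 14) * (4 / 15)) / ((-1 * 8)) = 0.04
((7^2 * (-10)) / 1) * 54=-26460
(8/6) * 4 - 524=-1556/3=-518.67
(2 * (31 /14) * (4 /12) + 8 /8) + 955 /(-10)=-3907 /42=-93.02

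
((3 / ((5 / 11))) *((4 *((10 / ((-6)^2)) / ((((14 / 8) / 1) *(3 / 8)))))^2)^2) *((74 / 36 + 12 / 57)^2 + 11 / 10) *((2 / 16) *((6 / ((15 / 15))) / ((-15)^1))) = -210295571087360 / 12437072980227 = -16.91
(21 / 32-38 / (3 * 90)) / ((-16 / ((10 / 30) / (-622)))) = 2227 / 128977920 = 0.00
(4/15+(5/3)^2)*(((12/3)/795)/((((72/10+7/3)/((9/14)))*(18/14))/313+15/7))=1200668/172738395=0.01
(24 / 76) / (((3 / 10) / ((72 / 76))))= 360 / 361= 1.00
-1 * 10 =-10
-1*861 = -861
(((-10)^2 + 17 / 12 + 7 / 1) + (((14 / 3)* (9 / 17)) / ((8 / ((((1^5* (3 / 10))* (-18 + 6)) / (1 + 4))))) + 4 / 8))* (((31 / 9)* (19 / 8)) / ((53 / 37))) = 12080753413 / 19461600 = 620.75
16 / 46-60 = -1372 / 23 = -59.65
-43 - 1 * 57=-100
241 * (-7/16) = -1687/16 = -105.44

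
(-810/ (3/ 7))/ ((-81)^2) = -70/ 243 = -0.29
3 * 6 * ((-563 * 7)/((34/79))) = -2802051/17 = -164826.53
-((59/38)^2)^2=-12117361/2085136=-5.81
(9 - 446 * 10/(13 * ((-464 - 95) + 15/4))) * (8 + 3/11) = 1943879/24431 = 79.57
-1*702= -702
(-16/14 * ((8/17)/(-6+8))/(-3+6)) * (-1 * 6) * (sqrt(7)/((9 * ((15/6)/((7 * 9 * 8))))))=1024 * sqrt(7)/85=31.87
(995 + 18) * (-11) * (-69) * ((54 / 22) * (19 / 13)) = 35857161 / 13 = 2758243.15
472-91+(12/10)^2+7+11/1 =10011/25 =400.44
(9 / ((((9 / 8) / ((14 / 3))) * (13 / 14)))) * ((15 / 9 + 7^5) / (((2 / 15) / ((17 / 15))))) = 672077728 / 117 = 5744254.09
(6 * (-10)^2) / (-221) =-600 / 221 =-2.71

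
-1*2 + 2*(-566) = -1134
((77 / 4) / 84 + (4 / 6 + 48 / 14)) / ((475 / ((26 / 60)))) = 18889 / 4788000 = 0.00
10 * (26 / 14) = 130 / 7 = 18.57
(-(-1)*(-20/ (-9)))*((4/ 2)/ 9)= 40/ 81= 0.49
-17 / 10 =-1.70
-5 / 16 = -0.31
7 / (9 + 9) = 7 / 18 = 0.39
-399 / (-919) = 399 / 919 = 0.43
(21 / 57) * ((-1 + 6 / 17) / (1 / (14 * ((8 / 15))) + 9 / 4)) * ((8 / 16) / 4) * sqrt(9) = -1078 / 28747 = -0.04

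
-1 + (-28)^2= 783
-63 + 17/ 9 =-550/ 9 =-61.11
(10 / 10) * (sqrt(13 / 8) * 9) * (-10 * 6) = -135 * sqrt(26) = -688.37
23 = 23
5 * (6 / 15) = 2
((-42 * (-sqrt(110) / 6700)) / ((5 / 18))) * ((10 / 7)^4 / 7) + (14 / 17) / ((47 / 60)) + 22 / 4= 2160 * sqrt(110) / 160867 + 10469 / 1598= 6.69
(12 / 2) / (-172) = -3 / 86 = -0.03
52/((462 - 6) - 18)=26/219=0.12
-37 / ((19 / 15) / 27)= -14985 / 19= -788.68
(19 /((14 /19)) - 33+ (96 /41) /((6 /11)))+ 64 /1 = 35059 /574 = 61.08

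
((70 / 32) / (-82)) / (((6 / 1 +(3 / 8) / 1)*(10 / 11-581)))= 385 / 53370684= 0.00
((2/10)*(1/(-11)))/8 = -1/440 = -0.00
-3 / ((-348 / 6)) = 3 / 58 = 0.05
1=1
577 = 577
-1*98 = -98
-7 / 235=-0.03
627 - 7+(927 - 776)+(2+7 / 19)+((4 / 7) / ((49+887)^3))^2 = 30260160368785663819795 / 39127742412340248576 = 773.37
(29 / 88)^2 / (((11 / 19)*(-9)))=-15979 / 766656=-0.02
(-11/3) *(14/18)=-77/27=-2.85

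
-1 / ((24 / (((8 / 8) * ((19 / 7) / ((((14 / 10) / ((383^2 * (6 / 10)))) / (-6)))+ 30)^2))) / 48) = -5033288823608448 / 2401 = -2096330205584.53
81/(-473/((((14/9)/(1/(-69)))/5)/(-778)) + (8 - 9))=-13041/2760116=-0.00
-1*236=-236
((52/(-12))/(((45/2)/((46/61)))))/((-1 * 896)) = 299/1844640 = 0.00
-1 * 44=-44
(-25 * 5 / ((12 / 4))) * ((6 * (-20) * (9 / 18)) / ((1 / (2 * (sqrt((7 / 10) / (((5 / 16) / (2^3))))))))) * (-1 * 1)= -8000 * sqrt(7)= -21166.01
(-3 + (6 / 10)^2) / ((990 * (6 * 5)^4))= -0.00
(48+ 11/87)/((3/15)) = 20935/87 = 240.63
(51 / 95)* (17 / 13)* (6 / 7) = 5202 / 8645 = 0.60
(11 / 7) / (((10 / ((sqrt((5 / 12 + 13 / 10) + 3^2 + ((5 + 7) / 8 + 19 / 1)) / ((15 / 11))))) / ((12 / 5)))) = 121*sqrt(28095) / 13125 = 1.55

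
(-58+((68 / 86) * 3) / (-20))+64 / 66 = -810943 / 14190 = -57.15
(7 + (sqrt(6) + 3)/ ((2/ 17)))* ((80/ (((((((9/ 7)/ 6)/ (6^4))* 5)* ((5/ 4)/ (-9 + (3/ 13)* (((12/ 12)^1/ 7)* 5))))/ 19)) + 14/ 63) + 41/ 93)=-235671761159/ 558 -4006419939703* sqrt(6)/ 36270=-692923877.11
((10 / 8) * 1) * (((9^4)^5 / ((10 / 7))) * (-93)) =-989330026730757581181.38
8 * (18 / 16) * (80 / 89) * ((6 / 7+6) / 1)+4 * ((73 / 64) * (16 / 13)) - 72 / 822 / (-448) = 1084515199 / 17753008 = 61.09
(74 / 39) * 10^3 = 74000 / 39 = 1897.44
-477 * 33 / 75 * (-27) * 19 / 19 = 141669 / 25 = 5666.76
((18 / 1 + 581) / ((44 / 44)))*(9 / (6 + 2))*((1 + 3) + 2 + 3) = 48519 / 8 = 6064.88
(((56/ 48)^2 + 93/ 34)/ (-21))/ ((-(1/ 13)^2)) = 423683/ 12852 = 32.97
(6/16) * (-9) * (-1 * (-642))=-8667/4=-2166.75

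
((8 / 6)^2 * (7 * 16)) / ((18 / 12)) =3584 / 27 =132.74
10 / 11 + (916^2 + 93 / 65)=839058.34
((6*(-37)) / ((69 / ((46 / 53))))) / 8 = -0.35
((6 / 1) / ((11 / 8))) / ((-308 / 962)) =-13.63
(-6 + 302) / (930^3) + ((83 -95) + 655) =64650193912 / 100544625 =643.00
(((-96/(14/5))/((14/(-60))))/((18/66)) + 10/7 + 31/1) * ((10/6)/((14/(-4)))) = -279890/1029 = -272.00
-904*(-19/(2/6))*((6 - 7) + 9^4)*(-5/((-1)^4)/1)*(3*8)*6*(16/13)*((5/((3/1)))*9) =-58410491904000/13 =-4493114761846.15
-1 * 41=-41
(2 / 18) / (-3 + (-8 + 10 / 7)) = -7 / 603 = -0.01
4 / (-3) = -4 / 3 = -1.33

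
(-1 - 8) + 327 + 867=1185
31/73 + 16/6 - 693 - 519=-264751/219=-1208.91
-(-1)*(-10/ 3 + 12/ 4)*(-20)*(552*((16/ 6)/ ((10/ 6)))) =5888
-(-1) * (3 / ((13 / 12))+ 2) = 62 / 13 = 4.77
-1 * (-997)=997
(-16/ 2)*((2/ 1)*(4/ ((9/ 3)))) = -64/ 3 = -21.33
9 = 9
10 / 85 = 2 / 17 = 0.12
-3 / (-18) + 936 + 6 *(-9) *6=3673 / 6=612.17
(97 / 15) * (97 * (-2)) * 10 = -37636 / 3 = -12545.33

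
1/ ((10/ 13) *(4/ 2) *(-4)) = -13/ 80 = -0.16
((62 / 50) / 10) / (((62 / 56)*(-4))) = -7 / 250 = -0.03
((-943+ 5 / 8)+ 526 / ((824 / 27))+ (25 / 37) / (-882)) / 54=-17.13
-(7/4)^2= -49/16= -3.06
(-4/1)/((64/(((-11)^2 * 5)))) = -37.81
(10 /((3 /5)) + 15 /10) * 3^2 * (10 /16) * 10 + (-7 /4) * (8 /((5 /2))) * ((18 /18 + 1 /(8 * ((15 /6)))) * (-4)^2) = 185559 /200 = 927.80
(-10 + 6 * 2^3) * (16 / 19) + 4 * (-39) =-124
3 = 3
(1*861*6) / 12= 861 / 2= 430.50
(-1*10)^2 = 100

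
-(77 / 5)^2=-5929 / 25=-237.16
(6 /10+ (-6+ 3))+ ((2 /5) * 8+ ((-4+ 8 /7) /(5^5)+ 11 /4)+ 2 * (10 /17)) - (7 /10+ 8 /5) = 721603 /297500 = 2.43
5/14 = 0.36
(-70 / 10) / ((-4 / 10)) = 17.50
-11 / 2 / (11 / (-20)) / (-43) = -10 / 43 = -0.23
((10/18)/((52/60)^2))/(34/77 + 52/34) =32725/87204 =0.38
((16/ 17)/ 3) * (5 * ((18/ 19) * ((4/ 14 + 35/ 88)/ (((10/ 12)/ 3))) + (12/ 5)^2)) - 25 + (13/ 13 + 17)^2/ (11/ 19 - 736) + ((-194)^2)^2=2461273221953220957/ 1737612415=1416468483.25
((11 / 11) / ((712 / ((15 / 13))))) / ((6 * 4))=5 / 74048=0.00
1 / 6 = 0.17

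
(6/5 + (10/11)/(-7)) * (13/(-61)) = -5356/23485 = -0.23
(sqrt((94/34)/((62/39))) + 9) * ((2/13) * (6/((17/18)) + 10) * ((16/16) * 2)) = 556 * sqrt(1931982)/116467 + 10008/221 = 51.92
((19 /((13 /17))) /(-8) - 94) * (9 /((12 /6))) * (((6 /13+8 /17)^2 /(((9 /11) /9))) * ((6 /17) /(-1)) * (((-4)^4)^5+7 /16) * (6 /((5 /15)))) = 5038155754571779980179589 /172701776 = 29172576398819314.86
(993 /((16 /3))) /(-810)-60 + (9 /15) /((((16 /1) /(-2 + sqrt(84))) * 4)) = -43379 /720 + 3 * sqrt(21) /160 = -60.16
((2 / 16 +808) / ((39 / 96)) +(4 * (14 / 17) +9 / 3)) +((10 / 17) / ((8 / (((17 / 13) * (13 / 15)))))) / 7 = 37045145 / 18564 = 1995.54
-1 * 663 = -663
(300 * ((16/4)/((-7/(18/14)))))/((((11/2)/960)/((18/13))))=-373248000/7007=-53267.87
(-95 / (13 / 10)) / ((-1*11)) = 950 / 143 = 6.64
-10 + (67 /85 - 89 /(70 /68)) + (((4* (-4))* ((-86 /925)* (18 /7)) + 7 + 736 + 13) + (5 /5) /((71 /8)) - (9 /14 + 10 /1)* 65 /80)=23423524771 /35727200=655.62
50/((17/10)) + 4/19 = 9568/323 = 29.62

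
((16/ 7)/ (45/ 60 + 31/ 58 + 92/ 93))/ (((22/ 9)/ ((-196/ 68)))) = -5437152/ 4586923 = -1.19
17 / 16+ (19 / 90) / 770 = 294601 / 277200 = 1.06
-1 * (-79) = 79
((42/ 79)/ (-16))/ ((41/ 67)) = -1407/ 25912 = -0.05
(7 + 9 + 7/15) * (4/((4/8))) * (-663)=-436696/5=-87339.20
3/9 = 1/3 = 0.33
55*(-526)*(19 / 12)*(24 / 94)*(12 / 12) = -549670 / 47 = -11695.11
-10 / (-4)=5 / 2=2.50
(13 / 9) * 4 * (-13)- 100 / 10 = -766 / 9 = -85.11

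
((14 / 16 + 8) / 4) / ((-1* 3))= -0.74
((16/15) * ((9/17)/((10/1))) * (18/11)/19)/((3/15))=432/17765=0.02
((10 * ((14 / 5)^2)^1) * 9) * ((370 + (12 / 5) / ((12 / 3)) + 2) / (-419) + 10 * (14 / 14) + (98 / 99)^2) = 81219290264 / 11407275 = 7119.96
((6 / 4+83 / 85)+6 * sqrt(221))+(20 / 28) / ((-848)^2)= 1059600169 / 427866880+6 * sqrt(221)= 91.67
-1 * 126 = -126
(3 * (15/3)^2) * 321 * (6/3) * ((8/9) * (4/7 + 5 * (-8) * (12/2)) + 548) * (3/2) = 24207985.71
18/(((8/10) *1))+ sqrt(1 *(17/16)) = 23.53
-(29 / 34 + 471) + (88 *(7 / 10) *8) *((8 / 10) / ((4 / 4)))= -65971 / 850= -77.61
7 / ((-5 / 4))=-28 / 5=-5.60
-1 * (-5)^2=-25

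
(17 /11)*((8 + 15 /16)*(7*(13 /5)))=20111 /80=251.39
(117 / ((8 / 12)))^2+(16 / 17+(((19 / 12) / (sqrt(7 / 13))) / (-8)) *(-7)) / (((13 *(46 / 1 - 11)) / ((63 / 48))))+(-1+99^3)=19 *sqrt(91) / 33280+4424854277 / 4420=1001098.26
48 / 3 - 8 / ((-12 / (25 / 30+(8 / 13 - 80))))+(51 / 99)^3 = -16926346 / 467181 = -36.23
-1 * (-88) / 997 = 88 / 997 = 0.09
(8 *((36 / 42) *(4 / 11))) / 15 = 0.17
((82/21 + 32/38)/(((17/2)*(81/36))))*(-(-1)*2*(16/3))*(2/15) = 969728/2747115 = 0.35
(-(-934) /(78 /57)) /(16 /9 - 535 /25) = -399285 /11479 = -34.78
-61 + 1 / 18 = -1097 / 18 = -60.94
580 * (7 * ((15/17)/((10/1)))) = 6090/17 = 358.24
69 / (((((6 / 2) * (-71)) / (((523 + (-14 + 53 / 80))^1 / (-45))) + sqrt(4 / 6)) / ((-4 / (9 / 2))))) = -319595083200 / 97812324719 + 16993805852 * sqrt(6) / 293436974157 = -3.13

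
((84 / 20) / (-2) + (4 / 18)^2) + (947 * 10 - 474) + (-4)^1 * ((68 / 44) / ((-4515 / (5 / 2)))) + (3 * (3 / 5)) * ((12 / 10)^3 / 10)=8994.26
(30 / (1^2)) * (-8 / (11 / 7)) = -1680 / 11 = -152.73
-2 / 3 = -0.67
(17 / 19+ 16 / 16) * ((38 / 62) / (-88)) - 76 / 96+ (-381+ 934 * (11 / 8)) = 7385611 / 8184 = 902.45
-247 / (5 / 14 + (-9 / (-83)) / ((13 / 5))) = -3731182 / 6025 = -619.28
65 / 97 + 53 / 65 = 1.49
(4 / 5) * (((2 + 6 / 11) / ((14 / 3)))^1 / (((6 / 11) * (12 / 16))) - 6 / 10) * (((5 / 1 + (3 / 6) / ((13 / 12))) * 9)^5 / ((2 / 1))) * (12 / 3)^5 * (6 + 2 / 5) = 25600924678426656768 / 46411625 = 551605867677.05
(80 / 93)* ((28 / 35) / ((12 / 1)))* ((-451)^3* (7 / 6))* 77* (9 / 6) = -197778182756 / 279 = -708882375.47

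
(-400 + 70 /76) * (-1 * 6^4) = 9826920 /19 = 517206.32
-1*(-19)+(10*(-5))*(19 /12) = -361 /6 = -60.17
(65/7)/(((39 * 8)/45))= 75/56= 1.34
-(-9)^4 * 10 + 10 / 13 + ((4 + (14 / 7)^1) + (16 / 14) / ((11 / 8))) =-65668002 / 1001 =-65602.40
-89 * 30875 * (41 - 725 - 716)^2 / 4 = -1346458750000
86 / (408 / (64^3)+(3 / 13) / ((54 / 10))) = 7667712 / 3949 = 1941.68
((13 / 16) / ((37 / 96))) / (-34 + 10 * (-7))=-3 / 148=-0.02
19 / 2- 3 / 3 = 17 / 2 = 8.50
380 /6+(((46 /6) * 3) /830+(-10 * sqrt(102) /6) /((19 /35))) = 157769 /2490 -175 * sqrt(102) /57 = 32.35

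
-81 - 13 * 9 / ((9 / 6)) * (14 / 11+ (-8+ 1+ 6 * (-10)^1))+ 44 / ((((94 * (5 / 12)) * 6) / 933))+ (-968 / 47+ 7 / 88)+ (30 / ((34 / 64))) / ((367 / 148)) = 673842472299 / 129022520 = 5222.67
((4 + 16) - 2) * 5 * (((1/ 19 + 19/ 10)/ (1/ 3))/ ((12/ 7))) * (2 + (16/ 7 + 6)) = 3163.26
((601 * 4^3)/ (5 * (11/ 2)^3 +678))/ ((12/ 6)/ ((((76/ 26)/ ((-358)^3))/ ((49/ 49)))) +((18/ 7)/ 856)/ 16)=-280259166208/ 345370472849184155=-0.00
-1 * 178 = -178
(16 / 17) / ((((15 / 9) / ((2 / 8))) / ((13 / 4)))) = 39 / 85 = 0.46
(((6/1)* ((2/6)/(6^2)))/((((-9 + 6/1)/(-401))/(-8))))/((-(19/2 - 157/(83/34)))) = -266264/245673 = -1.08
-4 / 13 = -0.31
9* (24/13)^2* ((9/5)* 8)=373248/845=441.71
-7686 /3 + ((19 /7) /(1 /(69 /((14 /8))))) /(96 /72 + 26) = -5139192 /2009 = -2558.08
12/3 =4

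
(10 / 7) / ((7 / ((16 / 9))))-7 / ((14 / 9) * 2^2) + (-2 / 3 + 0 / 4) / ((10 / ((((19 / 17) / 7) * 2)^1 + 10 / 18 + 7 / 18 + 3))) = -941419 / 899640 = -1.05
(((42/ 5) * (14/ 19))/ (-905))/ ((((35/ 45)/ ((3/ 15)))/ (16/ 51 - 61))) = 155988/ 1461575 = 0.11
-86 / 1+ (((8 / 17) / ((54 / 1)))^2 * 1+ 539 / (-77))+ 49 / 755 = -14782630966 / 159064155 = -92.94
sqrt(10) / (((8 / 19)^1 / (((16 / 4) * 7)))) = 133 * sqrt(10) / 2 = 210.29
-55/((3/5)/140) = -38500/3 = -12833.33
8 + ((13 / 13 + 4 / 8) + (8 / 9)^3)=14875 / 1458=10.20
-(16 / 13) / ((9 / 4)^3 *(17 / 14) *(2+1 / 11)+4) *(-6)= 946176 / 4218019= 0.22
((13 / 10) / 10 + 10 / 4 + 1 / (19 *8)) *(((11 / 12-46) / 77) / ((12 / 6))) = -5420279 / 7022400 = -0.77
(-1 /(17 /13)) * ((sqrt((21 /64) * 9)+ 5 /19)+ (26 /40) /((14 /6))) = -39 * sqrt(21) /136 - 18733 /45220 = -1.73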